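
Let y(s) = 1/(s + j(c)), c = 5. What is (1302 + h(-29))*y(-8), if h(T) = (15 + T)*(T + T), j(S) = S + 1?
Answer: -1057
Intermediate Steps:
j(S) = 1 + S
y(s) = 1/(6 + s) (y(s) = 1/(s + (1 + 5)) = 1/(s + 6) = 1/(6 + s))
h(T) = 2*T*(15 + T) (h(T) = (15 + T)*(2*T) = 2*T*(15 + T))
(1302 + h(-29))*y(-8) = (1302 + 2*(-29)*(15 - 29))/(6 - 8) = (1302 + 2*(-29)*(-14))/(-2) = (1302 + 812)*(-1/2) = 2114*(-1/2) = -1057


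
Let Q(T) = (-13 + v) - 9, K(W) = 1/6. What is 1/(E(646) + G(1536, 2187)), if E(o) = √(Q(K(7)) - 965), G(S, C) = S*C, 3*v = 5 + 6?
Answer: 5038848/16926659446211 - 5*I*√354/33853318892422 ≈ 2.9769e-7 - 2.7789e-12*I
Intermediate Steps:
v = 11/3 (v = (5 + 6)/3 = (⅓)*11 = 11/3 ≈ 3.6667)
K(W) = ⅙
G(S, C) = C*S
Q(T) = -55/3 (Q(T) = (-13 + 11/3) - 9 = -28/3 - 9 = -55/3)
E(o) = 5*I*√354/3 (E(o) = √(-55/3 - 965) = √(-2950/3) = 5*I*√354/3)
1/(E(646) + G(1536, 2187)) = 1/(5*I*√354/3 + 2187*1536) = 1/(5*I*√354/3 + 3359232) = 1/(3359232 + 5*I*√354/3)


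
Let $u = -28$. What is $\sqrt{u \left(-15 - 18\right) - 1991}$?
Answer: $i \sqrt{1067} \approx 32.665 i$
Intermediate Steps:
$\sqrt{u \left(-15 - 18\right) - 1991} = \sqrt{- 28 \left(-15 - 18\right) - 1991} = \sqrt{\left(-28\right) \left(-33\right) - 1991} = \sqrt{924 - 1991} = \sqrt{-1067} = i \sqrt{1067}$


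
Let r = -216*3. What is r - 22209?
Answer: -22857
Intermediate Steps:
r = -648
r - 22209 = -648 - 22209 = -22857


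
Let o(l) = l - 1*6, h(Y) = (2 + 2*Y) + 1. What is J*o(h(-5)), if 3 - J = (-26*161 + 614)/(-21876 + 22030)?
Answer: -26221/77 ≈ -340.53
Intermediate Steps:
h(Y) = 3 + 2*Y
o(l) = -6 + l (o(l) = l - 6 = -6 + l)
J = 2017/77 (J = 3 - (-26*161 + 614)/(-21876 + 22030) = 3 - (-4186 + 614)/154 = 3 - (-3572)/154 = 3 - 1*(-1786/77) = 3 + 1786/77 = 2017/77 ≈ 26.195)
J*o(h(-5)) = 2017*(-6 + (3 + 2*(-5)))/77 = 2017*(-6 + (3 - 10))/77 = 2017*(-6 - 7)/77 = (2017/77)*(-13) = -26221/77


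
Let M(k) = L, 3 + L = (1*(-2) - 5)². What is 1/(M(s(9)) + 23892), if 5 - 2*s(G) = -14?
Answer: 1/23938 ≈ 4.1775e-5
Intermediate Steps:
s(G) = 19/2 (s(G) = 5/2 - ½*(-14) = 5/2 + 7 = 19/2)
L = 46 (L = -3 + (1*(-2) - 5)² = -3 + (-2 - 5)² = -3 + (-7)² = -3 + 49 = 46)
M(k) = 46
1/(M(s(9)) + 23892) = 1/(46 + 23892) = 1/23938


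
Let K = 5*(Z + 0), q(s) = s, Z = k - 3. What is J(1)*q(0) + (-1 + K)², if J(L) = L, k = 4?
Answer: 16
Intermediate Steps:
Z = 1 (Z = 4 - 3 = 1)
K = 5 (K = 5*(1 + 0) = 5*1 = 5)
J(1)*q(0) + (-1 + K)² = 1*0 + (-1 + 5)² = 0 + 4² = 0 + 16 = 16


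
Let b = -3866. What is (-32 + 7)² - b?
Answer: 4491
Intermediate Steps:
(-32 + 7)² - b = (-32 + 7)² - 1*(-3866) = (-25)² + 3866 = 625 + 3866 = 4491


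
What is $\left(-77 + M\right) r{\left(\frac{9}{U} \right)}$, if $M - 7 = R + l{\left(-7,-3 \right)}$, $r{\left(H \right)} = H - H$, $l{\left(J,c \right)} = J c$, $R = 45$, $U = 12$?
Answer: $0$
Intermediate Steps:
$r{\left(H \right)} = 0$
$M = 73$ ($M = 7 + \left(45 - -21\right) = 7 + \left(45 + 21\right) = 7 + 66 = 73$)
$\left(-77 + M\right) r{\left(\frac{9}{U} \right)} = \left(-77 + 73\right) 0 = \left(-4\right) 0 = 0$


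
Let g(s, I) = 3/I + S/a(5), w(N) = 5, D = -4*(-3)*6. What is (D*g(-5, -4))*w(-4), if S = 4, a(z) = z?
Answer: 18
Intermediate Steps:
D = 72 (D = 12*6 = 72)
g(s, I) = ⅘ + 3/I (g(s, I) = 3/I + 4/5 = 3/I + 4*(⅕) = 3/I + ⅘ = ⅘ + 3/I)
(D*g(-5, -4))*w(-4) = (72*(⅘ + 3/(-4)))*5 = (72*(⅘ + 3*(-¼)))*5 = (72*(⅘ - ¾))*5 = (72*(1/20))*5 = (18/5)*5 = 18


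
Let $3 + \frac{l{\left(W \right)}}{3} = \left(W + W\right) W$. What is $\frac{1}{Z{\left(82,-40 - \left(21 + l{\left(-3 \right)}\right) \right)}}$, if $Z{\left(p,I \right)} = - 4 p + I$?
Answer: $- \frac{1}{434} \approx -0.0023041$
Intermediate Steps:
$l{\left(W \right)} = -9 + 6 W^{2}$ ($l{\left(W \right)} = -9 + 3 \left(W + W\right) W = -9 + 3 \cdot 2 W W = -9 + 3 \cdot 2 W^{2} = -9 + 6 W^{2}$)
$Z{\left(p,I \right)} = I - 4 p$
$\frac{1}{Z{\left(82,-40 - \left(21 + l{\left(-3 \right)}\right) \right)}} = \frac{1}{\left(-40 - \left(12 + 54\right)\right) - 328} = \frac{1}{\left(-40 - 66\right) - 328} = \frac{1}{-106 - 328} = \frac{1}{-434} = - \frac{1}{434}$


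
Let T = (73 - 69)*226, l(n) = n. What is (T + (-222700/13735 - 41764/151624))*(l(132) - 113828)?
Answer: -477598137348848/4733081 ≈ -1.0091e+8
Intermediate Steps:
T = 904 (T = 4*226 = 904)
(T + (-222700/13735 - 41764/151624))*(l(132) - 113828) = (904 + (-222700/13735 - 41764/151624))*(132 - 113828) = (904 + (-222700*1/13735 - 41764*1/151624))*(-113696) = (904 + (-44540/2747 - 10441/37906))*(-113696) = (904 - 1717014667/104127782)*(-113696) = (92414500261/104127782)*(-113696) = -477598137348848/4733081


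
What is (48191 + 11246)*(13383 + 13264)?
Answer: 1583817739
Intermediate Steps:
(48191 + 11246)*(13383 + 13264) = 59437*26647 = 1583817739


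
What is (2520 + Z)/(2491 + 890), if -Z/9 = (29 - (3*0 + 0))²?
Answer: -1683/1127 ≈ -1.4933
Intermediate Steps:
Z = -7569 (Z = -9*(29 - (3*0 + 0))² = -9*(29 - (0 + 0))² = -9*(29 - 1*0)² = -9*(29 + 0)² = -9*29² = -9*841 = -7569)
(2520 + Z)/(2491 + 890) = (2520 - 7569)/(2491 + 890) = -5049/3381 = -5049*1/3381 = -1683/1127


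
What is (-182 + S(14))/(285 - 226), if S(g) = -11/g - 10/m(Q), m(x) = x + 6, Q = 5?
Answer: -28289/9086 ≈ -3.1135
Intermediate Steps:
m(x) = 6 + x
S(g) = -10/11 - 11/g (S(g) = -11/g - 10/(6 + 5) = -11/g - 10/11 = -10/11 - 11/g)
(-182 + S(14))/(285 - 226) = (-182 + (-10/11 - 11/14))/(285 - 226) = (-182 + (-10/11 - 11*1/14))/59 = (-182 + (-10/11 - 11/14))*(1/59) = (-182 - 261/154)*(1/59) = -28289/154*1/59 = -28289/9086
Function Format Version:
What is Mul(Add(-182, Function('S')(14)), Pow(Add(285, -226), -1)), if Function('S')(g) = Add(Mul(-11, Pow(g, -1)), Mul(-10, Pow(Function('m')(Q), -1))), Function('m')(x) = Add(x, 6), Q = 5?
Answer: Rational(-28289, 9086) ≈ -3.1135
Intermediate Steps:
Function('m')(x) = Add(6, x)
Function('S')(g) = Add(Rational(-10, 11), Mul(-11, Pow(g, -1))) (Function('S')(g) = Add(Mul(-11, Pow(g, -1)), Mul(-10, Pow(Add(6, 5), -1))) = Add(Mul(-11, Pow(g, -1)), Mul(-10, Pow(11, -1))) = Add(Mul(-11, Pow(g, -1)), Mul(-10, Rational(1, 11))) = Add(Mul(-11, Pow(g, -1)), Rational(-10, 11)) = Add(Rational(-10, 11), Mul(-11, Pow(g, -1))))
Mul(Add(-182, Function('S')(14)), Pow(Add(285, -226), -1)) = Mul(Add(-182, Add(Rational(-10, 11), Mul(-11, Pow(14, -1)))), Pow(Add(285, -226), -1)) = Mul(Add(-182, Add(Rational(-10, 11), Mul(-11, Rational(1, 14)))), Pow(59, -1)) = Mul(Add(-182, Add(Rational(-10, 11), Rational(-11, 14))), Rational(1, 59)) = Mul(Add(-182, Rational(-261, 154)), Rational(1, 59)) = Mul(Rational(-28289, 154), Rational(1, 59)) = Rational(-28289, 9086)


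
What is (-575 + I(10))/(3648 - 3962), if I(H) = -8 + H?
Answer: 573/314 ≈ 1.8248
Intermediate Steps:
(-575 + I(10))/(3648 - 3962) = (-575 + (-8 + 10))/(3648 - 3962) = (-575 + 2)/(-314) = -573*(-1/314) = 573/314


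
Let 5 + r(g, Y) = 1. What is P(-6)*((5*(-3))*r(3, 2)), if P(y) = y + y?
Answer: -720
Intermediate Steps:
r(g, Y) = -4 (r(g, Y) = -5 + 1 = -4)
P(y) = 2*y
P(-6)*((5*(-3))*r(3, 2)) = (2*(-6))*((5*(-3))*(-4)) = -(-180)*(-4) = -12*60 = -720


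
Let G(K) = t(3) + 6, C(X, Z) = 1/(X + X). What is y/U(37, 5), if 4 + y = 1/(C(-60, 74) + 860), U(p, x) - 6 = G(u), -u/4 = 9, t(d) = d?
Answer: -412676/1547985 ≈ -0.26659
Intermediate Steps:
C(X, Z) = 1/(2*X)
u = -36 (u = -4*9 = -36)
G(K) = 9 (G(K) = 3 + 6 = 9)
U(p, x) = 15 (U(p, x) = 6 + 9 = 15)
y = -412676/103199 (y = -4 + 1/((½)/(-60) + 860) = -4 + 1/((½)*(-1/60) + 860) = -4 + 1/(-1/120 + 860) = -4 + 1/(103199/120) = -4 + 120/103199 = -412676/103199 ≈ -3.9988)
y/U(37, 5) = -412676/103199/15 = -412676/103199*1/15 = -412676/1547985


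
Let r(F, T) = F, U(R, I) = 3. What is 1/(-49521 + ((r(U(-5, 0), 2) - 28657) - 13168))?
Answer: -1/91343 ≈ -1.0948e-5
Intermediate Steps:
1/(-49521 + ((r(U(-5, 0), 2) - 28657) - 13168)) = 1/(-49521 + ((3 - 28657) - 13168)) = 1/(-49521 + (-28654 - 13168)) = 1/(-49521 - 41822) = 1/(-91343) = -1/91343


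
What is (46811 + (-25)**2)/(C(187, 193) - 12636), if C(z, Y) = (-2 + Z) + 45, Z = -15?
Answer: -11859/3152 ≈ -3.7624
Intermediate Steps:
C(z, Y) = 28 (C(z, Y) = (-2 - 15) + 45 = -17 + 45 = 28)
(46811 + (-25)**2)/(C(187, 193) - 12636) = (46811 + (-25)**2)/(28 - 12636) = (46811 + 625)/(-12608) = 47436*(-1/12608) = -11859/3152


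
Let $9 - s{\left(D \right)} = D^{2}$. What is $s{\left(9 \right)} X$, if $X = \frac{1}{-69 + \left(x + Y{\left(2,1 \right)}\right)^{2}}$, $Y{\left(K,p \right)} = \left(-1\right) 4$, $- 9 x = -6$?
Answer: $\frac{648}{521} \approx 1.2438$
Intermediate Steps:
$x = \frac{2}{3}$ ($x = \left(- \frac{1}{9}\right) \left(-6\right) = \frac{2}{3} \approx 0.66667$)
$Y{\left(K,p \right)} = -4$
$s{\left(D \right)} = 9 - D^{2}$
$X = - \frac{9}{521}$ ($X = \frac{1}{-69 + \left(\frac{2}{3} - 4\right)^{2}} = \frac{1}{-69 + \left(- \frac{10}{3}\right)^{2}} = \frac{1}{-69 + \frac{100}{9}} = \frac{1}{- \frac{521}{9}} = - \frac{9}{521} \approx -0.017274$)
$s{\left(9 \right)} X = \left(9 - 9^{2}\right) \left(- \frac{9}{521}\right) = \left(9 - 81\right) \left(- \frac{9}{521}\right) = \left(-72\right) \left(- \frac{9}{521}\right) = \frac{648}{521}$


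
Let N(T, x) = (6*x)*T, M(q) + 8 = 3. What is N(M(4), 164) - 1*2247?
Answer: -7167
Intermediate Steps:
M(q) = -5 (M(q) = -8 + 3 = -5)
N(T, x) = 6*T*x
N(M(4), 164) - 1*2247 = 6*(-5)*164 - 1*2247 = -4920 - 2247 = -7167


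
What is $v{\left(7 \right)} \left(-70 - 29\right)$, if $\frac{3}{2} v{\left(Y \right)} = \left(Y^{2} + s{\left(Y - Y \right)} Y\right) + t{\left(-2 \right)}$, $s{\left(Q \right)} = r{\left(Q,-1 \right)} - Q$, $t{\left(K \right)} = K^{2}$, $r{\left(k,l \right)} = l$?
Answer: $-3036$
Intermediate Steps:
$s{\left(Q \right)} = -1 - Q$
$v{\left(Y \right)} = \frac{8}{3} - \frac{2 Y}{3} + \frac{2 Y^{2}}{3}$ ($v{\left(Y \right)} = \frac{2 \left(\left(Y^{2} + \left(-1 - \left(Y - Y\right)\right) Y\right) + \left(-2\right)^{2}\right)}{3} = \frac{2 \left(\left(Y^{2} + \left(-1 - 0\right) Y\right) + 4\right)}{3} = \frac{2 \left(\left(Y^{2} + \left(-1 + 0\right) Y\right) + 4\right)}{3} = \frac{2 \left(\left(Y^{2} - Y\right) + 4\right)}{3} = \frac{2 \left(4 + Y^{2} - Y\right)}{3} = \frac{8}{3} - \frac{2 Y}{3} + \frac{2 Y^{2}}{3}$)
$v{\left(7 \right)} \left(-70 - 29\right) = \left(\frac{8}{3} - \frac{14}{3} + \frac{2 \cdot 7^{2}}{3}\right) \left(-70 - 29\right) = \left(\frac{8}{3} - \frac{14}{3} + \frac{2}{3} \cdot 49\right) \left(-99\right) = \left(\frac{8}{3} - \frac{14}{3} + \frac{98}{3}\right) \left(-99\right) = \frac{92}{3} \left(-99\right) = -3036$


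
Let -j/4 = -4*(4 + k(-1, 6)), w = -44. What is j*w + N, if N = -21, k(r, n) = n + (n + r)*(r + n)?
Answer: -24661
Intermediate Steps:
k(r, n) = n + (n + r)**2 (k(r, n) = n + (n + r)*(n + r) = n + (n + r)**2)
j = 560 (j = -(-16)*(4 + (6 + (6 - 1)**2)) = -(-16)*(4 + (6 + 5**2)) = -(-16)*(4 + (6 + 25)) = -(-16)*(4 + 31) = -(-16)*35 = -4*(-140) = 560)
j*w + N = 560*(-44) - 21 = -24640 - 21 = -24661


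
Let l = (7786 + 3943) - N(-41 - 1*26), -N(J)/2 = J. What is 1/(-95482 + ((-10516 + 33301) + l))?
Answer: -1/61102 ≈ -1.6366e-5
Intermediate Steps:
N(J) = -2*J
l = 11595 (l = (7786 + 3943) - (-2)*(-41 - 1*26) = 11729 - (-2)*(-41 - 26) = 11729 - (-2)*(-67) = 11729 - 1*134 = 11729 - 134 = 11595)
1/(-95482 + ((-10516 + 33301) + l)) = 1/(-95482 + ((-10516 + 33301) + 11595)) = 1/(-95482 + (22785 + 11595)) = 1/(-95482 + 34380) = 1/(-61102) = -1/61102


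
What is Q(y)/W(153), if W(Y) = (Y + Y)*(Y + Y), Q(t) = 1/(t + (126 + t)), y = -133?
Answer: -1/13109040 ≈ -7.6283e-8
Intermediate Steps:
Q(t) = 1/(126 + 2*t)
W(Y) = 4*Y**2 (W(Y) = (2*Y)*(2*Y) = 4*Y**2)
Q(y)/W(153) = (1/(2*(63 - 133)))/((4*153**2)) = ((1/2)/(-70))/((4*23409)) = ((1/2)*(-1/70))/93636 = -1/140*1/93636 = -1/13109040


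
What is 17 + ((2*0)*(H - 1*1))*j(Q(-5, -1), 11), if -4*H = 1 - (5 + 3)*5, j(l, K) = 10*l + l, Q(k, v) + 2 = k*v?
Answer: 17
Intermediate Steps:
Q(k, v) = -2 + k*v
j(l, K) = 11*l
H = 39/4 (H = -(1 - (5 + 3)*5)/4 = -(1 - 8*5)/4 = -(1 - 1*40)/4 = -(1 - 40)/4 = -¼*(-39) = 39/4 ≈ 9.7500)
17 + ((2*0)*(H - 1*1))*j(Q(-5, -1), 11) = 17 + ((2*0)*(39/4 - 1*1))*(11*(-2 - 5*(-1))) = 17 + (0*(39/4 - 1))*(11*(-2 + 5)) = 17 + (0*(35/4))*(11*3) = 17 + 0*33 = 17 + 0 = 17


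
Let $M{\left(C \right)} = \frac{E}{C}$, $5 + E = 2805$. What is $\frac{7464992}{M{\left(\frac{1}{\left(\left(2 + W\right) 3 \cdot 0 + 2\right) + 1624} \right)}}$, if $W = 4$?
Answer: $\frac{233281}{142275} \approx 1.6396$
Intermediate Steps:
$E = 2800$ ($E = -5 + 2805 = 2800$)
$M{\left(C \right)} = \frac{2800}{C}$
$\frac{7464992}{M{\left(\frac{1}{\left(\left(2 + W\right) 3 \cdot 0 + 2\right) + 1624} \right)}} = \frac{7464992}{2800 \frac{1}{\frac{1}{\left(\left(2 + 4\right) 3 \cdot 0 + 2\right) + 1624}}} = \frac{7464992}{2800 \frac{1}{\frac{1}{\left(6 \cdot 3 \cdot 0 + 2\right) + 1624}}} = \frac{7464992}{2800 \frac{1}{\frac{1}{\left(18 \cdot 0 + 2\right) + 1624}}} = \frac{7464992}{2800 \frac{1}{\frac{1}{\left(0 + 2\right) + 1624}}} = \frac{7464992}{2800 \frac{1}{\frac{1}{2 + 1624}}} = \frac{7464992}{2800 \frac{1}{\frac{1}{1626}}} = \frac{7464992}{2800 \cdot 1626} = \frac{7464992}{4552800} = 7464992 \cdot \frac{1}{4552800} = \frac{233281}{142275}$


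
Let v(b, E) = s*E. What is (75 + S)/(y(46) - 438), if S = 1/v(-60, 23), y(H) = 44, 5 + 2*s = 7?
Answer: -863/4531 ≈ -0.19047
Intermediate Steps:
s = 1 (s = -5/2 + (½)*7 = -5/2 + 7/2 = 1)
v(b, E) = E (v(b, E) = 1*E = E)
S = 1/23 ≈ 0.043478
(75 + S)/(y(46) - 438) = (75 + 1/23)/(44 - 438) = (1726/23)/(-394) = (1726/23)*(-1/394) = -863/4531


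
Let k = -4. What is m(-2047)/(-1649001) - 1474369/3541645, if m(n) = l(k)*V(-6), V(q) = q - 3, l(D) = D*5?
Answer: -810624483823/1946725382215 ≈ -0.41640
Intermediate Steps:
l(D) = 5*D
V(q) = -3 + q
m(n) = 180 (m(n) = (5*(-4))*(-3 - 6) = -20*(-9) = 180)
m(-2047)/(-1649001) - 1474369/3541645 = 180/(-1649001) - 1474369/3541645 = 180*(-1/1649001) - 1474369*1/3541645 = -60/549667 - 1474369/3541645 = -810624483823/1946725382215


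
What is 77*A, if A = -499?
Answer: -38423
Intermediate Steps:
77*A = 77*(-499) = -38423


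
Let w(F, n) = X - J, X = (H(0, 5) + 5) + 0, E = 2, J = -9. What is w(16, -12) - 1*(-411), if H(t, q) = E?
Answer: 427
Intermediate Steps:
H(t, q) = 2
X = 7 (X = (2 + 5) + 0 = 7 + 0 = 7)
w(F, n) = 16 (w(F, n) = 7 - 1*(-9) = 7 + 9 = 16)
w(16, -12) - 1*(-411) = 16 - 1*(-411) = 16 + 411 = 427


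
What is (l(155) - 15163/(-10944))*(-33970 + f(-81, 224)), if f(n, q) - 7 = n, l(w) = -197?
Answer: 6073463785/912 ≈ 6.6595e+6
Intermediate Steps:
f(n, q) = 7 + n
(l(155) - 15163/(-10944))*(-33970 + f(-81, 224)) = (-197 - 15163/(-10944))*(-33970 + (7 - 81)) = (-197 - 15163*(-1/10944))*(-33970 - 74) = (-197 + 15163/10944)*(-34044) = -2140805/10944*(-34044) = 6073463785/912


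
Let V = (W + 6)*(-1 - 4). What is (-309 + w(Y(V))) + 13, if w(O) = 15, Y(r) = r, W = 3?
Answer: -281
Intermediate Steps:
V = -45 (V = (3 + 6)*(-1 - 4) = 9*(-5) = -45)
(-309 + w(Y(V))) + 13 = (-309 + 15) + 13 = -294 + 13 = -281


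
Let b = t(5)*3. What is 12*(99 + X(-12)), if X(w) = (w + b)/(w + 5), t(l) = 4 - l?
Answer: 8496/7 ≈ 1213.7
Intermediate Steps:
b = -3 (b = (4 - 1*5)*3 = (4 - 5)*3 = -1*3 = -3)
X(w) = (-3 + w)/(5 + w) (X(w) = (w - 3)/(w + 5) = (-3 + w)/(5 + w))
12*(99 + X(-12)) = 12*(99 + (-3 - 12)/(5 - 12)) = 12*(99 - 15/(-7)) = 12*(99 - ⅐*(-15)) = 12*(99 + 15/7) = 12*(708/7) = 8496/7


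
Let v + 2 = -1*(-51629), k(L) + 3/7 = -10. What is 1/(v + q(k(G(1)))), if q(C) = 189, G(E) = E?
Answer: 1/51816 ≈ 1.9299e-5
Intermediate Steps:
k(L) = -73/7 (k(L) = -3/7 - 10 = -73/7)
v = 51627 (v = -2 - 1*(-51629) = -2 + 51629 = 51627)
1/(v + q(k(G(1)))) = 1/(51627 + 189) = 1/51816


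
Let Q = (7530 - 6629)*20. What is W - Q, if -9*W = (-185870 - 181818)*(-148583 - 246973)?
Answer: -48480452236/3 ≈ -1.6160e+10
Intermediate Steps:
Q = 18020 (Q = 901*20 = 18020)
W = -48480398176/3 (W = -(-185870 - 181818)*(-148583 - 246973)/9 = -(-367688)*(-395556)/9 = -⅑*145441194528 = -48480398176/3 ≈ -1.6160e+10)
W - Q = -48480398176/3 - 1*18020 = -48480398176/3 - 18020 = -48480452236/3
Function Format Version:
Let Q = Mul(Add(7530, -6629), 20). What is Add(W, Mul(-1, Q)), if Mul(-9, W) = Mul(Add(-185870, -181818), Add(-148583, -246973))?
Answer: Rational(-48480452236, 3) ≈ -1.6160e+10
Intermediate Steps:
Q = 18020 (Q = Mul(901, 20) = 18020)
W = Rational(-48480398176, 3) (W = Mul(Rational(-1, 9), Mul(Add(-185870, -181818), Add(-148583, -246973))) = Mul(Rational(-1, 9), Mul(-367688, -395556)) = Mul(Rational(-1, 9), 145441194528) = Rational(-48480398176, 3) ≈ -1.6160e+10)
Add(W, Mul(-1, Q)) = Add(Rational(-48480398176, 3), Mul(-1, 18020)) = Add(Rational(-48480398176, 3), -18020) = Rational(-48480452236, 3)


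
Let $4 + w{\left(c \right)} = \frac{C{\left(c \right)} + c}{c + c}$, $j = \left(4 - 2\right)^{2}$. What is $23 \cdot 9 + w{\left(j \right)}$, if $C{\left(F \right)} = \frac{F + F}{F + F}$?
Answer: $\frac{1629}{8} \approx 203.63$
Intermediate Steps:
$j = 4$ ($j = 2^{2} = 4$)
$C{\left(F \right)} = 1$ ($C{\left(F \right)} = \frac{2 F}{2 F} = 2 F \frac{1}{2 F} = 1$)
$w{\left(c \right)} = -4 + \frac{1 + c}{2 c}$ ($w{\left(c \right)} = -4 + \frac{1 + c}{c + c} = -4 + \frac{1 + c}{2 c}$)
$23 \cdot 9 + w{\left(j \right)} = 23 \cdot 9 + \frac{1 - 28}{2 \cdot 4} = 207 + \frac{1}{2} \cdot \frac{1}{4} \left(1 - 28\right) = 207 + \frac{1}{2} \cdot \frac{1}{4} \left(-27\right) = 207 - \frac{27}{8} = \frac{1629}{8}$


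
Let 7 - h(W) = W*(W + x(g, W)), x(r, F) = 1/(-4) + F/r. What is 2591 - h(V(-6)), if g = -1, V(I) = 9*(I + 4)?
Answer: 5177/2 ≈ 2588.5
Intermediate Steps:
V(I) = 36 + 9*I (V(I) = 9*(4 + I) = 36 + 9*I)
x(r, F) = -¼ + F/r (x(r, F) = 1*(-¼) + F/r = -¼ + F/r)
h(W) = 7 + W/4 (h(W) = 7 - W*(W + (W - ¼*(-1))/(-1)) = 7 - W*(W - (W + ¼)) = 7 - W*(W - (¼ + W)) = 7 - W*(W + (-¼ - W)) = 7 - W*(-1)/4 = 7 - (-1)*W/4 = 7 + W/4)
2591 - h(V(-6)) = 2591 - (7 + (36 + 9*(-6))/4) = 2591 - (7 + (36 - 54)/4) = 2591 - (7 + (¼)*(-18)) = 2591 - (7 - 9/2) = 2591 - 1*5/2 = 2591 - 5/2 = 5177/2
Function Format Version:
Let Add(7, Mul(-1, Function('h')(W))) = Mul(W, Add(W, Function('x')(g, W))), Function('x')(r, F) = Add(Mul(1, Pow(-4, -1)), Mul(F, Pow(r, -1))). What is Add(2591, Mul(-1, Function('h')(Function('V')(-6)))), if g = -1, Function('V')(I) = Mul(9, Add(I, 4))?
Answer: Rational(5177, 2) ≈ 2588.5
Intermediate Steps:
Function('V')(I) = Add(36, Mul(9, I)) (Function('V')(I) = Mul(9, Add(4, I)) = Add(36, Mul(9, I)))
Function('x')(r, F) = Add(Rational(-1, 4), Mul(F, Pow(r, -1))) (Function('x')(r, F) = Add(Mul(1, Rational(-1, 4)), Mul(F, Pow(r, -1))) = Add(Rational(-1, 4), Mul(F, Pow(r, -1))))
Function('h')(W) = Add(7, Mul(Rational(1, 4), W)) (Function('h')(W) = Add(7, Mul(-1, Mul(W, Add(W, Mul(Pow(-1, -1), Add(W, Mul(Rational(-1, 4), -1))))))) = Add(7, Mul(-1, Mul(W, Add(W, Mul(-1, Add(W, Rational(1, 4))))))) = Add(7, Mul(-1, Mul(W, Add(W, Mul(-1, Add(Rational(1, 4), W)))))) = Add(7, Mul(-1, Mul(W, Add(W, Add(Rational(-1, 4), Mul(-1, W)))))) = Add(7, Mul(-1, Mul(W, Rational(-1, 4)))) = Add(7, Mul(-1, Mul(Rational(-1, 4), W))) = Add(7, Mul(Rational(1, 4), W)))
Add(2591, Mul(-1, Function('h')(Function('V')(-6)))) = Add(2591, Mul(-1, Add(7, Mul(Rational(1, 4), Add(36, Mul(9, -6)))))) = Add(2591, Mul(-1, Add(7, Mul(Rational(1, 4), Add(36, -54))))) = Add(2591, Mul(-1, Add(7, Mul(Rational(1, 4), -18)))) = Add(2591, Mul(-1, Add(7, Rational(-9, 2)))) = Add(2591, Mul(-1, Rational(5, 2))) = Add(2591, Rational(-5, 2)) = Rational(5177, 2)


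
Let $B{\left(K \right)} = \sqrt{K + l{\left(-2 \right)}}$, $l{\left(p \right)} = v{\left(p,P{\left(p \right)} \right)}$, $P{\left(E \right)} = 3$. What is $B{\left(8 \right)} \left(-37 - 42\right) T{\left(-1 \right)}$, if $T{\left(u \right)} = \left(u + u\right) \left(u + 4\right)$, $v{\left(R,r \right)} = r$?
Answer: $474 \sqrt{11} \approx 1572.1$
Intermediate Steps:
$T{\left(u \right)} = 2 u \left(4 + u\right)$
$l{\left(p \right)} = 3$
$B{\left(K \right)} = \sqrt{3 + K}$ ($B{\left(K \right)} = \sqrt{K + 3} = \sqrt{3 + K}$)
$B{\left(8 \right)} \left(-37 - 42\right) T{\left(-1 \right)} = \sqrt{3 + 8} \left(-37 - 42\right) 2 \left(-1\right) \left(4 - 1\right) = \sqrt{11} \left(-37 - 42\right) 2 \left(-1\right) 3 = \sqrt{11} \left(-79\right) \left(-6\right) = - 79 \sqrt{11} \left(-6\right) = 474 \sqrt{11}$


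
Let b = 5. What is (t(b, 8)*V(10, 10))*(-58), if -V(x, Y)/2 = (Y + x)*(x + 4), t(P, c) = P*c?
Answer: 1299200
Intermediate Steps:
V(x, Y) = -2*(4 + x)*(Y + x) (V(x, Y) = -2*(Y + x)*(x + 4) = -2*(Y + x)*(4 + x) = -2*(4 + x)*(Y + x))
(t(b, 8)*V(10, 10))*(-58) = ((5*8)*(-8*10 - 8*10 - 2*10**2 - 2*10*10))*(-58) = (40*(-80 - 80 - 2*100 - 200))*(-58) = (40*(-80 - 80 - 200 - 200))*(-58) = (40*(-560))*(-58) = -22400*(-58) = 1299200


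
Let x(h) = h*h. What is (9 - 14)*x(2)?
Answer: -20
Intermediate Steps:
x(h) = h²
(9 - 14)*x(2) = (9 - 14)*2² = -5*4 = -20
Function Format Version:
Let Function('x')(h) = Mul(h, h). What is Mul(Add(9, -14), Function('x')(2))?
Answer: -20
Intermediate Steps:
Function('x')(h) = Pow(h, 2)
Mul(Add(9, -14), Function('x')(2)) = Mul(Add(9, -14), Pow(2, 2)) = Mul(-5, 4) = -20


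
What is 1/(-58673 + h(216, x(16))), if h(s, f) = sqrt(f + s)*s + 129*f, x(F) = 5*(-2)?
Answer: -59963/3585950233 - 216*sqrt(206)/3585950233 ≈ -1.7586e-5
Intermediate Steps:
x(F) = -10
h(s, f) = 129*f + s*sqrt(f + s) (h(s, f) = s*sqrt(f + s) + 129*f = 129*f + s*sqrt(f + s))
1/(-58673 + h(216, x(16))) = 1/(-58673 + (129*(-10) + 216*sqrt(-10 + 216))) = 1/(-58673 + (-1290 + 216*sqrt(206))) = 1/(-59963 + 216*sqrt(206))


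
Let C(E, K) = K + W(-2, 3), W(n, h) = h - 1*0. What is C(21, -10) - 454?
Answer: -461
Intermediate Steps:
W(n, h) = h (W(n, h) = h + 0 = h)
C(E, K) = 3 + K (C(E, K) = K + 3 = 3 + K)
C(21, -10) - 454 = (3 - 10) - 454 = -7 - 454 = -461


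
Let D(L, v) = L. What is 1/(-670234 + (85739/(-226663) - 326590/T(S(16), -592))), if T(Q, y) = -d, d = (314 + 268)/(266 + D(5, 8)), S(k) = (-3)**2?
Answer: -65958933/34177439177836 ≈ -1.9299e-6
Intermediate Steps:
S(k) = 9
d = 582/271 (d = (314 + 268)/(266 + 5) = 582/271 ≈ 2.1476)
T(Q, y) = -582/271 (T(Q, y) = -1*582/271 = -582/271)
1/(-670234 + (85739/(-226663) - 326590/T(S(16), -592))) = 1/(-670234 + (85739/(-226663) - 326590/(-582/271))) = 1/(-670234 + (85739*(-1/226663) - 326590*(-271/582))) = 1/(-670234 + (-85739/226663 + 44252945/291)) = 1/(-670234 + 10030480322486/65958933) = 1/(-34177439177836/65958933) = -65958933/34177439177836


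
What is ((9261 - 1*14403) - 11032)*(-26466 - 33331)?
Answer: 967156678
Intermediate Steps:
((9261 - 1*14403) - 11032)*(-26466 - 33331) = ((9261 - 14403) - 11032)*(-59797) = (-5142 - 11032)*(-59797) = -16174*(-59797) = 967156678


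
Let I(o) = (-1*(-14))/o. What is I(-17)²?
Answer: 196/289 ≈ 0.67820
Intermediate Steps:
I(o) = 14/o
I(-17)² = (14/(-17))² = (14*(-1/17))² = (-14/17)² = 196/289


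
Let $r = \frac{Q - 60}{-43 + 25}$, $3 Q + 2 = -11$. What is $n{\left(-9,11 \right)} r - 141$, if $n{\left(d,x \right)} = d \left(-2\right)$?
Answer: $- \frac{230}{3} \approx -76.667$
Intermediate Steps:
$Q = - \frac{13}{3}$ ($Q = - \frac{2}{3} + \frac{1}{3} \left(-11\right) = - \frac{2}{3} - \frac{11}{3} = - \frac{13}{3} \approx -4.3333$)
$r = \frac{193}{54}$ ($r = \frac{- \frac{13}{3} - 60}{-43 + 25} = - \frac{193}{3 \left(-18\right)} = \left(- \frac{193}{3}\right) \left(- \frac{1}{18}\right) = \frac{193}{54} \approx 3.5741$)
$n{\left(d,x \right)} = - 2 d$
$n{\left(-9,11 \right)} r - 141 = \left(-2\right) \left(-9\right) \frac{193}{54} - 141 = 18 \cdot \frac{193}{54} - 141 = \frac{193}{3} - 141 = - \frac{230}{3}$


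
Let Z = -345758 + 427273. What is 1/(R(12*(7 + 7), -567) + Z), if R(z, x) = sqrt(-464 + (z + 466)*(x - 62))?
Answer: 16303/1329018895 - I*sqrt(15970)/1329018895 ≈ 1.2267e-5 - 9.5087e-8*I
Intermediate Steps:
Z = 81515
R(z, x) = sqrt(-464 + (-62 + x)*(466 + z)) (R(z, x) = sqrt(-464 + (466 + z)*(-62 + x)) = sqrt(-464 + (-62 + x)*(466 + z)))
1/(R(12*(7 + 7), -567) + Z) = 1/(sqrt(-29356 - 744*(7 + 7) + 466*(-567) - 6804*(7 + 7)) + 81515) = 1/(sqrt(-29356 - 744*14 - 264222 - 6804*14) + 81515) = 1/(sqrt(-29356 - 62*168 - 264222 - 567*168) + 81515) = 1/(sqrt(-29356 - 10416 - 264222 - 95256) + 81515) = 1/(sqrt(-399250) + 81515) = 1/(5*I*sqrt(15970) + 81515) = 1/(81515 + 5*I*sqrt(15970))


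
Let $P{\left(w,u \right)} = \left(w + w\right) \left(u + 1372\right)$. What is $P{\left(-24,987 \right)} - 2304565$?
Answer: $-2417797$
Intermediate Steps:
$P{\left(w,u \right)} = 2 w \left(1372 + u\right)$
$P{\left(-24,987 \right)} - 2304565 = 2 \left(-24\right) \left(1372 + 987\right) - 2304565 = 2 \left(-24\right) 2359 - 2304565 = -113232 - 2304565 = -2417797$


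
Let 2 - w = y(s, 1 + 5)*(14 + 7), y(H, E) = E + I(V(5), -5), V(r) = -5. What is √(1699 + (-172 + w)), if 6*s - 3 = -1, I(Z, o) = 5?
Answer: √1298 ≈ 36.028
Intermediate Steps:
s = ⅓ (s = ½ + (⅙)*(-1) = ½ - ⅙ = ⅓ ≈ 0.33333)
y(H, E) = 5 + E (y(H, E) = E + 5 = 5 + E)
w = -229 (w = 2 - (5 + (1 + 5))*(14 + 7) = 2 - (5 + 6)*21 = 2 - 11*21 = 2 - 1*231 = 2 - 231 = -229)
√(1699 + (-172 + w)) = √(1699 + (-172 - 229)) = √(1699 - 401) = √1298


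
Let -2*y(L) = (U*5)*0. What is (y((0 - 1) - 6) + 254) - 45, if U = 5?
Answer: 209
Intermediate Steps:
y(L) = 0 (y(L) = -5*5*0/2 = -25*0/2 = -½*0 = 0)
(y((0 - 1) - 6) + 254) - 45 = (0 + 254) - 45 = 254 - 45 = 209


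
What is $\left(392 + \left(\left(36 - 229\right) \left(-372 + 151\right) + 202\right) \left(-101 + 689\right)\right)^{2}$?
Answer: $634996253553424$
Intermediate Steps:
$\left(392 + \left(\left(36 - 229\right) \left(-372 + 151\right) + 202\right) \left(-101 + 689\right)\right)^{2} = \left(392 + \left(\left(-193\right) \left(-221\right) + 202\right) 588\right)^{2} = \left(392 + \left(42653 + 202\right) 588\right)^{2} = \left(392 + 42855 \cdot 588\right)^{2} = \left(392 + 25198740\right)^{2} = 25199132^{2} = 634996253553424$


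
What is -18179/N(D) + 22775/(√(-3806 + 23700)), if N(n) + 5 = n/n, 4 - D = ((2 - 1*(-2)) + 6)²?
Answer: 18179/4 + 22775*√406/2842 ≈ 4706.2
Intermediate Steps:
D = -96 (D = 4 - ((2 - 1*(-2)) + 6)² = 4 - ((2 + 2) + 6)² = 4 - (4 + 6)² = 4 - 1*10² = 4 - 1*100 = 4 - 100 = -96)
N(n) = -4 (N(n) = -5 + n/n = -5 + 1 = -4)
-18179/N(D) + 22775/(√(-3806 + 23700)) = -18179/(-4) + 22775/(√(-3806 + 23700)) = -18179*(-¼) + 22775/(√19894) = 18179/4 + 22775/((7*√406)) = 18179/4 + 22775*(√406/2842) = 18179/4 + 22775*√406/2842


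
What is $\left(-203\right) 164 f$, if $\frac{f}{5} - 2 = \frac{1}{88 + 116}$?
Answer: $- \frac{17020535}{51} \approx -3.3374 \cdot 10^{5}$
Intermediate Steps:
$f = \frac{2045}{204}$ ($f = 10 + \frac{5}{88 + 116} = 10 + \frac{5}{204} = \frac{2045}{204} \approx 10.025$)
$\left(-203\right) 164 f = \left(-203\right) 164 \cdot \frac{2045}{204} = \left(-33292\right) \frac{2045}{204} = - \frac{17020535}{51}$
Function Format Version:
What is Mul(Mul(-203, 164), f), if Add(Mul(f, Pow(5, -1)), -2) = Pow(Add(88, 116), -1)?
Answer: Rational(-17020535, 51) ≈ -3.3374e+5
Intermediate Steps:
f = Rational(2045, 204) (f = Add(10, Mul(5, Pow(Add(88, 116), -1))) = Add(10, Mul(5, Pow(204, -1))) = Add(10, Mul(5, Rational(1, 204))) = Add(10, Rational(5, 204)) = Rational(2045, 204) ≈ 10.025)
Mul(Mul(-203, 164), f) = Mul(Mul(-203, 164), Rational(2045, 204)) = Mul(-33292, Rational(2045, 204)) = Rational(-17020535, 51)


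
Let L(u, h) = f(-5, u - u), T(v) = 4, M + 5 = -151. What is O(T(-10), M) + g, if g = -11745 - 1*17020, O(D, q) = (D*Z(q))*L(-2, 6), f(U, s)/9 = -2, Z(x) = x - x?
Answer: -28765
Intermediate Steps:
M = -156 (M = -5 - 151 = -156)
Z(x) = 0
f(U, s) = -18 (f(U, s) = 9*(-2) = -18)
L(u, h) = -18
O(D, q) = 0 (O(D, q) = (D*0)*(-18) = 0*(-18) = 0)
g = -28765 (g = -11745 - 17020 = -28765)
O(T(-10), M) + g = 0 - 28765 = -28765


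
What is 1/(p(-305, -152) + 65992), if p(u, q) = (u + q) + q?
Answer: 1/65383 ≈ 1.5294e-5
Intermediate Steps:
p(u, q) = u + 2*q (p(u, q) = (q + u) + q = u + 2*q)
1/(p(-305, -152) + 65992) = 1/((-305 + 2*(-152)) + 65992) = 1/((-305 - 304) + 65992) = 1/(-609 + 65992) = 1/65383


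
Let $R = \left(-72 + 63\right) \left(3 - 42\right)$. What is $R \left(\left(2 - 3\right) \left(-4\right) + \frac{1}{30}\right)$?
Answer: $\frac{14157}{10} \approx 1415.7$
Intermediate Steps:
$R = 351$ ($R = \left(-9\right) \left(-39\right) = 351$)
$R \left(\left(2 - 3\right) \left(-4\right) + \frac{1}{30}\right) = 351 \left(\left(2 - 3\right) \left(-4\right) + \frac{1}{30}\right) = 351 \left(\left(-1\right) \left(-4\right) + \frac{1}{30}\right) = 351 \left(4 + \frac{1}{30}\right) = 351 \cdot \frac{121}{30} = \frac{14157}{10}$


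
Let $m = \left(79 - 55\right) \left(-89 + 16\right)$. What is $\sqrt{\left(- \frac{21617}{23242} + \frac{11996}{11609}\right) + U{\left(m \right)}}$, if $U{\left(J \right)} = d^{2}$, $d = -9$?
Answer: $\frac{\sqrt{5904387994553621066}}{269816378} \approx 9.0057$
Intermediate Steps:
$m = -1752$ ($m = 24 \left(-73\right) = -1752$)
$U{\left(J \right)} = 81$ ($U{\left(J \right)} = \left(-9\right)^{2} = 81$)
$\sqrt{\left(- \frac{21617}{23242} + \frac{11996}{11609}\right) + U{\left(m \right)}} = \sqrt{\left(- \frac{21617}{23242} + \frac{11996}{11609}\right) + 81} = \sqrt{\frac{27859279}{269816378} + 81} = \sqrt{\frac{21882985897}{269816378}} = \frac{\sqrt{5904387994553621066}}{269816378}$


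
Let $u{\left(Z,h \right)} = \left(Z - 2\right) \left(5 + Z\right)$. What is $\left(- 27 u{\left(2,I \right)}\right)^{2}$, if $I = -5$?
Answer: $0$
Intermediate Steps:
$u{\left(Z,h \right)} = \left(-2 + Z\right) \left(5 + Z\right)$
$\left(- 27 u{\left(2,I \right)}\right)^{2} = \left(- 27 \left(-10 + 2^{2} + 3 \cdot 2\right)\right)^{2} = \left(- 27 \left(-10 + 4 + 6\right)\right)^{2} = \left(\left(-27\right) 0\right)^{2} = 0^{2} = 0$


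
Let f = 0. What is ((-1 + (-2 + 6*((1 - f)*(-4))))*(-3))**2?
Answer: 6561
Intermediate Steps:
((-1 + (-2 + 6*((1 - f)*(-4))))*(-3))**2 = ((-1 + (-2 + 6*((1 - 1*0)*(-4))))*(-3))**2 = ((-1 + (-2 + 6*((1 + 0)*(-4))))*(-3))**2 = ((-1 + (-2 + 6*(1*(-4))))*(-3))**2 = ((-1 + (-2 + 6*(-4)))*(-3))**2 = ((-1 + (-2 - 24))*(-3))**2 = ((-1 - 26)*(-3))**2 = (-27*(-3))**2 = 81**2 = 6561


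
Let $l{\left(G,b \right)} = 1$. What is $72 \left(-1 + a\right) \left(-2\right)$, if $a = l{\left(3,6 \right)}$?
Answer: $0$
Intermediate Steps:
$a = 1$
$72 \left(-1 + a\right) \left(-2\right) = 72 \left(-1 + 1\right) \left(-2\right) = 72 \cdot 0 \left(-2\right) = 72 \cdot 0 = 0$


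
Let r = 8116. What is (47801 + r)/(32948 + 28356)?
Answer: 55917/61304 ≈ 0.91213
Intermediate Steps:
(47801 + r)/(32948 + 28356) = (47801 + 8116)/(32948 + 28356) = 55917/61304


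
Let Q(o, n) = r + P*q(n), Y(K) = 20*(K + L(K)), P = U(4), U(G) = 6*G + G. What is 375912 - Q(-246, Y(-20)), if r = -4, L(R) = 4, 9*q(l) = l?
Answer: 3392204/9 ≈ 3.7691e+5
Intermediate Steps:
q(l) = l/9
U(G) = 7*G
P = 28 (P = 7*4 = 28)
Y(K) = 80 + 20*K (Y(K) = 20*(K + 4) = 20*(4 + K) = 80 + 20*K)
Q(o, n) = -4 + 28*n/9 (Q(o, n) = -4 + 28*(n/9) = -4 + 28*n/9)
375912 - Q(-246, Y(-20)) = 375912 - (-4 + 28*(80 + 20*(-20))/9) = 375912 - (-4 + 28*(80 - 400)/9) = 375912 - (-4 + (28/9)*(-320)) = 375912 - (-4 - 8960/9) = 375912 - 1*(-8996/9) = 375912 + 8996/9 = 3392204/9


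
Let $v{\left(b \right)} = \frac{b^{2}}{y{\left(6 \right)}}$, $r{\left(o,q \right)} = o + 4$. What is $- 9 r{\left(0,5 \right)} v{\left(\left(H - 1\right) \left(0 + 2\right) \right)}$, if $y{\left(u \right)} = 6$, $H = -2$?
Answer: $-216$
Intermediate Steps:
$r{\left(o,q \right)} = 4 + o$
$v{\left(b \right)} = \frac{b^{2}}{6}$
$- 9 r{\left(0,5 \right)} v{\left(\left(H - 1\right) \left(0 + 2\right) \right)} = - 9 \left(4 + 0\right) \frac{\left(\left(-2 - 1\right) \left(0 + 2\right)\right)^{2}}{6} = \left(-9\right) 4 \frac{\left(\left(-3\right) 2\right)^{2}}{6} = - 36 \frac{\left(-6\right)^{2}}{6} = - 36 \cdot \frac{1}{6} \cdot 36 = \left(-36\right) 6 = -216$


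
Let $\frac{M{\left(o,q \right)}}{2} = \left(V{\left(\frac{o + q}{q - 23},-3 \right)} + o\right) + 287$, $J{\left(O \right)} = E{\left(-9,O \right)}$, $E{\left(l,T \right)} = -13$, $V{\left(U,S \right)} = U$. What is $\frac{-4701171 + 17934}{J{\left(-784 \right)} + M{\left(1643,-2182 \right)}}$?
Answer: $- \frac{210745665}{173137} \approx -1217.2$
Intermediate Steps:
$J{\left(O \right)} = -13$
$M{\left(o,q \right)} = 574 + 2 o + \frac{2 \left(o + q\right)}{-23 + q}$ ($M{\left(o,q \right)} = 2 \left(\left(\frac{o + q}{q - 23} + o\right) + 287\right) = 2 \left(\left(\frac{o + q}{-23 + q} + o\right) + 287\right) = 2 \left(\left(o + \frac{o + q}{-23 + q}\right) + 287\right) = 2 \left(287 + o + \frac{o + q}{-23 + q}\right) = 574 + 2 o + \frac{2 \left(o + q\right)}{-23 + q}$)
$\frac{-4701171 + 17934}{J{\left(-784 \right)} + M{\left(1643,-2182 \right)}} = \frac{-4701171 + 17934}{-13 + \frac{2 \left(-6601 - 36146 + 288 \left(-2182\right) + 1643 \left(-2182\right)\right)}{-23 - 2182}} = - \frac{4683237}{-13 + \frac{2 \left(-6601 - 36146 - 628416 - 3585026\right)}{-2205}} = - \frac{4683237}{-13 + 2 \left(- \frac{1}{2205}\right) \left(-4256189\right)} = - \frac{4683237}{-13 + \frac{173722}{45}} = - \frac{4683237}{\frac{173137}{45}} = \left(-4683237\right) \frac{45}{173137} = - \frac{210745665}{173137}$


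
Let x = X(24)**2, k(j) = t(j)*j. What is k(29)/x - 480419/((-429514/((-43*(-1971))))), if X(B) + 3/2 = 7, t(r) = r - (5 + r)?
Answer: 4926502014227/51971194 ≈ 94793.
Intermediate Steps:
t(r) = -5 (t(r) = r + (-5 - r) = -5)
X(B) = 11/2 (X(B) = -3/2 + 7 = 11/2)
k(j) = -5*j
x = 121/4 (x = (11/2)**2 = 121/4 ≈ 30.250)
k(29)/x - 480419/((-429514/((-43*(-1971))))) = (-5*29)/(121/4) - 480419/((-429514/((-43*(-1971))))) = -145*4/121 - 480419/((-429514/84753)) = -580/121 - 480419/((-429514*1/84753)) = -580/121 - 480419/(-429514/84753) = -580/121 - 480419*(-84753/429514) = -580/121 + 40716951507/429514 = 4926502014227/51971194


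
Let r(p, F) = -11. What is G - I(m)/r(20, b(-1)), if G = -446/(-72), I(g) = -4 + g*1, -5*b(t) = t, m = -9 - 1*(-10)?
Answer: 2345/396 ≈ 5.9217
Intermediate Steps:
m = 1 (m = -9 + 10 = 1)
b(t) = -t/5
I(g) = -4 + g
G = 223/36 (G = -446*(-1/72) = 223/36 ≈ 6.1944)
G - I(m)/r(20, b(-1)) = 223/36 - (-4 + 1)/(-11) = 223/36 - (-3)*(-1)/11 = 223/36 - 1*3/11 = 223/36 - 3/11 = 2345/396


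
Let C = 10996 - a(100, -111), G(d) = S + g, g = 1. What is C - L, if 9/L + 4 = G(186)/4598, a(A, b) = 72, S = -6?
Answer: 201010210/18397 ≈ 10926.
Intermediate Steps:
G(d) = -5 (G(d) = -6 + 1 = -5)
C = 10924 (C = 10996 - 1*72 = 10996 - 72 = 10924)
L = -41382/18397 (L = 9/(-4 - 5/4598) = 9/(-18397/4598) = 9*(-4598/18397) = -41382/18397 ≈ -2.2494)
C - L = 10924 - 1*(-41382/18397) = 10924 + 41382/18397 = 201010210/18397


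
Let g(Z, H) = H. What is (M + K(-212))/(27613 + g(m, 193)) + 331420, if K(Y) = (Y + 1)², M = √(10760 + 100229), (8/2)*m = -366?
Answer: 9215509041/27806 + √110989/27806 ≈ 3.3142e+5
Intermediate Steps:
m = -183/2 (m = (¼)*(-366) = -183/2 ≈ -91.500)
M = √110989 ≈ 333.15
K(Y) = (1 + Y)²
(M + K(-212))/(27613 + g(m, 193)) + 331420 = (√110989 + (1 - 212)²)/(27613 + 193) + 331420 = (√110989 + (-211)²)/27806 + 331420 = (√110989 + 44521)*(1/27806) + 331420 = (44521 + √110989)*(1/27806) + 331420 = (44521/27806 + √110989/27806) + 331420 = 9215509041/27806 + √110989/27806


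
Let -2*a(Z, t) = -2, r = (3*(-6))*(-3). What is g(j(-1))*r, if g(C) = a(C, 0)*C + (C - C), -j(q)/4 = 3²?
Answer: -1944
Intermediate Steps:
r = 54 (r = -18*(-3) = 54)
a(Z, t) = 1 (a(Z, t) = -½*(-2) = 1)
j(q) = -36 (j(q) = -4*3² = -4*9 = -36)
g(C) = C (g(C) = 1*C + (C - C) = C + 0 = C)
g(j(-1))*r = -36*54 = -1944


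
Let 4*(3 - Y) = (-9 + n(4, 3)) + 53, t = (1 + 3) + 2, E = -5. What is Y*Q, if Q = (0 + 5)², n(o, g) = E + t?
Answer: -825/4 ≈ -206.25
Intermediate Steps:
t = 6 (t = 4 + 2 = 6)
n(o, g) = 1 (n(o, g) = -5 + 6 = 1)
Y = -33/4 (Y = 3 - ((-9 + 1) + 53)/4 = 3 - (-8 + 53)/4 = 3 - ¼*45 = 3 - 45/4 = -33/4 ≈ -8.2500)
Q = 25 (Q = 5² = 25)
Y*Q = -33/4*25 = -825/4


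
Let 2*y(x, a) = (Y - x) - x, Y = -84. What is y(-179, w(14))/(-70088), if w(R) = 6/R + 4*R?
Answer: -137/70088 ≈ -0.0019547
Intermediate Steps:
w(R) = 4*R + 6/R
y(x, a) = -42 - x (y(x, a) = ((-84 - x) - x)/2 = (-84 - 2*x)/2 = -42 - x)
y(-179, w(14))/(-70088) = (-42 - 1*(-179))/(-70088) = (-42 + 179)*(-1/70088) = 137*(-1/70088) = -137/70088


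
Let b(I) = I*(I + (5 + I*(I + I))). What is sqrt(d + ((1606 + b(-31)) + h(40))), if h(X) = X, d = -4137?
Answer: I*sqrt(61267) ≈ 247.52*I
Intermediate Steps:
b(I) = I*(5 + I + 2*I**2) (b(I) = I*(I + (5 + I*(2*I))) = I*(I + (5 + 2*I**2)) = I*(5 + I + 2*I**2))
sqrt(d + ((1606 + b(-31)) + h(40))) = sqrt(-4137 + ((1606 - 31*(5 - 31 + 2*(-31)**2)) + 40)) = sqrt(-4137 + ((1606 - 31*(5 - 31 + 2*961)) + 40)) = sqrt(-4137 + ((1606 - 31*(5 - 31 + 1922)) + 40)) = sqrt(-4137 + ((1606 - 31*1896) + 40)) = sqrt(-4137 + ((1606 - 58776) + 40)) = sqrt(-4137 + (-57170 + 40)) = sqrt(-4137 - 57130) = sqrt(-61267) = I*sqrt(61267)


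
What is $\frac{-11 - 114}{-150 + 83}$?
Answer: $\frac{125}{67} \approx 1.8657$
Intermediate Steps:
$\frac{-11 - 114}{-150 + 83} = - \frac{125}{-67} = \left(-125\right) \left(- \frac{1}{67}\right) = \frac{125}{67}$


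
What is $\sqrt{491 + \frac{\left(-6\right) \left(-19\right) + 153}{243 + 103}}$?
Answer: $\frac{\sqrt{58872938}}{346} \approx 22.176$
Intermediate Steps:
$\sqrt{491 + \frac{\left(-6\right) \left(-19\right) + 153}{243 + 103}} = \sqrt{491 + \frac{114 + 153}{346}} = \sqrt{491 + 267 \cdot \frac{1}{346}} = \sqrt{491 + \frac{267}{346}} = \sqrt{\frac{170153}{346}} = \frac{\sqrt{58872938}}{346}$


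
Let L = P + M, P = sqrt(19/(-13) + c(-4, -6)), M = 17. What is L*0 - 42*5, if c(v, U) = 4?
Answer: -210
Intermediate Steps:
P = sqrt(429)/13 (P = sqrt(19/(-13) + 4) = sqrt(19*(-1/13) + 4) = sqrt(-19/13 + 4) = sqrt(33/13) = sqrt(429)/13 ≈ 1.5933)
L = 17 + sqrt(429)/13 (L = sqrt(429)/13 + 17 = 17 + sqrt(429)/13 ≈ 18.593)
L*0 - 42*5 = (17 + sqrt(429)/13)*0 - 42*5 = 0 - 210 = -210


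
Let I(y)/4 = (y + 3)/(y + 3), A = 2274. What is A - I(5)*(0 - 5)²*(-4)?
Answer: 2674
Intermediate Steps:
I(y) = 4 (I(y) = 4*((y + 3)/(y + 3)) = 4*((3 + y)/(3 + y)) = 4*1 = 4)
A - I(5)*(0 - 5)²*(-4) = 2274 - 4*(0 - 5)²*(-4) = 2274 - 4*(-5)²*(-4) = 2274 - 4*25*(-4) = 2274 - 100*(-4) = 2274 - 1*(-400) = 2274 + 400 = 2674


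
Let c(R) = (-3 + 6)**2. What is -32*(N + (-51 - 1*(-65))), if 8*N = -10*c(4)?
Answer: -88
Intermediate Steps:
c(R) = 9 (c(R) = 3**2 = 9)
N = -45/4 (N = (-10*9)/8 = (1/8)*(-90) = -45/4 ≈ -11.250)
-32*(N + (-51 - 1*(-65))) = -32*(-45/4 + (-51 - 1*(-65))) = -32*(-45/4 + (-51 + 65)) = -32*(-45/4 + 14) = -32*11/4 = -88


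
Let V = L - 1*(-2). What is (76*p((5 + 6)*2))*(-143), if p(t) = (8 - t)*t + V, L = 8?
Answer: 3238664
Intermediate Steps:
V = 10 (V = 8 - 1*(-2) = 8 + 2 = 10)
p(t) = 10 + t*(8 - t) (p(t) = (8 - t)*t + 10 = t*(8 - t) + 10 = 10 + t*(8 - t))
(76*p((5 + 6)*2))*(-143) = (76*(10 - ((5 + 6)*2)² + 8*((5 + 6)*2)))*(-143) = (76*(10 - (11*2)² + 8*(11*2)))*(-143) = (76*(10 - 1*22² + 8*22))*(-143) = (76*(10 - 1*484 + 176))*(-143) = (76*(10 - 484 + 176))*(-143) = (76*(-298))*(-143) = -22648*(-143) = 3238664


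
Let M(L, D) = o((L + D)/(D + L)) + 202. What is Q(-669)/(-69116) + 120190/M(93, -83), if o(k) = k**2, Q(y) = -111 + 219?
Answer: 296679647/501091 ≈ 592.07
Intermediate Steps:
Q(y) = 108
M(L, D) = 203 (M(L, D) = ((L + D)/(D + L))**2 + 202 = ((D + L)/(D + L))**2 + 202 = 1**2 + 202 = 1 + 202 = 203)
Q(-669)/(-69116) + 120190/M(93, -83) = 108/(-69116) + 120190/203 = 108*(-1/69116) + 120190*(1/203) = -27/17279 + 17170/29 = 296679647/501091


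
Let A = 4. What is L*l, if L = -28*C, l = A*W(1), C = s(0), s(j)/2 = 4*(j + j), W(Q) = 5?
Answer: 0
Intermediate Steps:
s(j) = 16*j (s(j) = 2*(4*(j + j)) = 2*(4*(2*j)) = 2*(8*j) = 16*j)
C = 0 (C = 16*0 = 0)
l = 20 (l = 4*5 = 20)
L = 0 (L = -28*0 = 0)
L*l = 0*20 = 0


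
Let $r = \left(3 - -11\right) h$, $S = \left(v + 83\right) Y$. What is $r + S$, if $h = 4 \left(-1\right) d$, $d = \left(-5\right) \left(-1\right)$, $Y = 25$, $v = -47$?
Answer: $620$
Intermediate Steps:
$d = 5$
$h = -20$ ($h = 4 \left(-1\right) 5 = \left(-4\right) 5 = -20$)
$S = 900$ ($S = \left(-47 + 83\right) 25 = 36 \cdot 25 = 900$)
$r = -280$ ($r = \left(3 - -11\right) \left(-20\right) = \left(3 + 11\right) \left(-20\right) = 14 \left(-20\right) = -280$)
$r + S = -280 + 900 = 620$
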